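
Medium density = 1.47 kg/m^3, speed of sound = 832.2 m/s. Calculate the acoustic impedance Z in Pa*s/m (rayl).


Given values:
  rho = 1.47 kg/m^3
  c = 832.2 m/s
Formula: Z = rho * c
Z = 1.47 * 832.2
Z = 1223.33

1223.33 rayl


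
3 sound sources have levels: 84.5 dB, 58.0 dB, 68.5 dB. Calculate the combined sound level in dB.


Formula: L_total = 10 * log10( sum(10^(Li/10)) )
  Source 1: 10^(84.5/10) = 281838293.1264
  Source 2: 10^(58.0/10) = 630957.3445
  Source 3: 10^(68.5/10) = 7079457.8438
Sum of linear values = 289548708.3147
L_total = 10 * log10(289548708.3147) = 84.62

84.62 dB


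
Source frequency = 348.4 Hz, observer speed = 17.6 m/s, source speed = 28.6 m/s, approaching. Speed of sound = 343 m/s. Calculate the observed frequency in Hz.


Given values:
  f_s = 348.4 Hz, v_o = 17.6 m/s, v_s = 28.6 m/s
  Direction: approaching
Formula: f_o = f_s * (c + v_o) / (c - v_s)
Numerator: c + v_o = 343 + 17.6 = 360.6
Denominator: c - v_s = 343 - 28.6 = 314.4
f_o = 348.4 * 360.6 / 314.4 = 399.6

399.6 Hz


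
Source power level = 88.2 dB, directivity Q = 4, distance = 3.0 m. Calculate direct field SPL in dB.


Given values:
  Lw = 88.2 dB, Q = 4, r = 3.0 m
Formula: SPL = Lw + 10 * log10(Q / (4 * pi * r^2))
Compute 4 * pi * r^2 = 4 * pi * 3.0^2 = 113.0973
Compute Q / denom = 4 / 113.0973 = 0.03536778
Compute 10 * log10(0.03536778) = -14.5139
SPL = 88.2 + (-14.5139) = 73.69

73.69 dB


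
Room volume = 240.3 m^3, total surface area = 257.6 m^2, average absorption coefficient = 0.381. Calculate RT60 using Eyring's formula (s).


Given values:
  V = 240.3 m^3, S = 257.6 m^2, alpha = 0.381
Formula: RT60 = 0.161 * V / (-S * ln(1 - alpha))
Compute ln(1 - 0.381) = ln(0.619) = -0.47965
Denominator: -257.6 * -0.47965 = 123.5578
Numerator: 0.161 * 240.3 = 38.6883
RT60 = 38.6883 / 123.5578 = 0.313

0.313 s


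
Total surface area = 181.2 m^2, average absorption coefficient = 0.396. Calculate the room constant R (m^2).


Given values:
  S = 181.2 m^2, alpha = 0.396
Formula: R = S * alpha / (1 - alpha)
Numerator: 181.2 * 0.396 = 71.7552
Denominator: 1 - 0.396 = 0.604
R = 71.7552 / 0.604 = 118.8

118.8 m^2


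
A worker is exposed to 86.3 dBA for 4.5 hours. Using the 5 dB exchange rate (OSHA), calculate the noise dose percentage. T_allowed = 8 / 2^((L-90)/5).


Given values:
  L = 86.3 dBA, T = 4.5 hours
Formula: T_allowed = 8 / 2^((L - 90) / 5)
Compute exponent: (86.3 - 90) / 5 = -0.74
Compute 2^(-0.74) = 0.598739
T_allowed = 8 / 0.598739 = 13.361415 hours
Dose = (T / T_allowed) * 100
Dose = (4.5 / 13.361415) * 100 = 33.68

33.68 %


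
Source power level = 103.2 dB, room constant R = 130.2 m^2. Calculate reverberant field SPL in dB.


Given values:
  Lw = 103.2 dB, R = 130.2 m^2
Formula: SPL = Lw + 10 * log10(4 / R)
Compute 4 / R = 4 / 130.2 = 0.030722
Compute 10 * log10(0.030722) = -15.1255
SPL = 103.2 + (-15.1255) = 88.07

88.07 dB


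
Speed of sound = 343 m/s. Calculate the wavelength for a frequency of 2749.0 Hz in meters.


Given values:
  c = 343 m/s, f = 2749.0 Hz
Formula: lambda = c / f
lambda = 343 / 2749.0
lambda = 0.1248

0.1248 m


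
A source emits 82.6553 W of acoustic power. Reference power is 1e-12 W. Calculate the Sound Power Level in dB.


Given values:
  W = 82.6553 W
  W_ref = 1e-12 W
Formula: SWL = 10 * log10(W / W_ref)
Compute ratio: W / W_ref = 82655300000000
Compute log10: log10(82655300000000) = 13.917271
Multiply: SWL = 10 * 13.917271 = 139.17

139.17 dB


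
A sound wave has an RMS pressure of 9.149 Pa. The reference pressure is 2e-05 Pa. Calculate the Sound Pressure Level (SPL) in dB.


Given values:
  p = 9.149 Pa
  p_ref = 2e-05 Pa
Formula: SPL = 20 * log10(p / p_ref)
Compute ratio: p / p_ref = 9.149 / 2e-05 = 457450
Compute log10: log10(457450) = 5.660344
Multiply: SPL = 20 * 5.660344 = 113.21

113.21 dB


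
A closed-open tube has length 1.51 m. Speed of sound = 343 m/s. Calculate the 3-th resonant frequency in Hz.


Given values:
  Tube type: closed-open, L = 1.51 m, c = 343 m/s, n = 3
Formula: f_n = (2n - 1) * c / (4 * L)
Compute 2n - 1 = 2*3 - 1 = 5
Compute 4 * L = 4 * 1.51 = 6.04
f = 5 * 343 / 6.04
f = 283.94

283.94 Hz


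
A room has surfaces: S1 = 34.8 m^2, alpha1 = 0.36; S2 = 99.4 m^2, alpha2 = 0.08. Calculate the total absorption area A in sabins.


Given surfaces:
  Surface 1: 34.8 * 0.36 = 12.528
  Surface 2: 99.4 * 0.08 = 7.952
Formula: A = sum(Si * alpha_i)
A = 12.528 + 7.952
A = 20.48

20.48 sabins


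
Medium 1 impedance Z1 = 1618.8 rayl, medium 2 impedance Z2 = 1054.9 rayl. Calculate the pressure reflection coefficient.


Given values:
  Z1 = 1618.8 rayl, Z2 = 1054.9 rayl
Formula: R = (Z2 - Z1) / (Z2 + Z1)
Numerator: Z2 - Z1 = 1054.9 - 1618.8 = -563.9
Denominator: Z2 + Z1 = 1054.9 + 1618.8 = 2673.7
R = -563.9 / 2673.7 = -0.2109

-0.2109


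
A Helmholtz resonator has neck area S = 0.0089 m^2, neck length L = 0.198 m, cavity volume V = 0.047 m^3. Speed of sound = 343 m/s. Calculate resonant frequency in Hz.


Given values:
  S = 0.0089 m^2, L = 0.198 m, V = 0.047 m^3, c = 343 m/s
Formula: f = (c / (2*pi)) * sqrt(S / (V * L))
Compute V * L = 0.047 * 0.198 = 0.009306
Compute S / (V * L) = 0.0089 / 0.009306 = 0.9564
Compute sqrt(0.9564) = 0.977957
Compute c / (2*pi) = 343 / 6.283185 = 54.590148
f = 54.590148 * 0.977957 = 53.39

53.39 Hz


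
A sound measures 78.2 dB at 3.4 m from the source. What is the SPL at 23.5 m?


Given values:
  SPL1 = 78.2 dB, r1 = 3.4 m, r2 = 23.5 m
Formula: SPL2 = SPL1 - 20 * log10(r2 / r1)
Compute ratio: r2 / r1 = 23.5 / 3.4 = 6.9118
Compute log10: log10(6.9118) = 0.839591
Compute drop: 20 * 0.839591 = 16.7918
SPL2 = 78.2 - 16.7918 = 61.41

61.41 dB


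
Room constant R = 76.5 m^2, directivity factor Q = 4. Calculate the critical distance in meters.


Given values:
  R = 76.5 m^2, Q = 4
Formula: d_c = 0.141 * sqrt(Q * R)
Compute Q * R = 4 * 76.5 = 306.0
Compute sqrt(306.0) = 17.4929
d_c = 0.141 * 17.4929 = 2.466

2.466 m


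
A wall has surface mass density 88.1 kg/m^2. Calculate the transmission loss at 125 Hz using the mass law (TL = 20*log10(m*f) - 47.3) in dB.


Given values:
  m = 88.1 kg/m^2, f = 125 Hz
Formula: TL = 20 * log10(m * f) - 47.3
Compute m * f = 88.1 * 125 = 11012.5
Compute log10(11012.5) = 4.041886
Compute 20 * 4.041886 = 80.8377
TL = 80.8377 - 47.3 = 33.54

33.54 dB


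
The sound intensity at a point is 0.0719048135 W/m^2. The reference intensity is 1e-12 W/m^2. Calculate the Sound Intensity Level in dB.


Given values:
  I = 0.0719048135 W/m^2
  I_ref = 1e-12 W/m^2
Formula: SIL = 10 * log10(I / I_ref)
Compute ratio: I / I_ref = 71904813500
Compute log10: log10(71904813500) = 10.856758
Multiply: SIL = 10 * 10.856758 = 108.57

108.57 dB


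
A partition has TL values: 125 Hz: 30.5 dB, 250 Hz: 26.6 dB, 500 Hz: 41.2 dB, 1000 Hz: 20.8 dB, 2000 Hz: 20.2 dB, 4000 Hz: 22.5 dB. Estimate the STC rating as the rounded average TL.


Given TL values at each frequency:
  125 Hz: 30.5 dB
  250 Hz: 26.6 dB
  500 Hz: 41.2 dB
  1000 Hz: 20.8 dB
  2000 Hz: 20.2 dB
  4000 Hz: 22.5 dB
Formula: STC ~ round(average of TL values)
Sum = 30.5 + 26.6 + 41.2 + 20.8 + 20.2 + 22.5 = 161.8
Average = 161.8 / 6 = 26.97
Rounded: 27

27


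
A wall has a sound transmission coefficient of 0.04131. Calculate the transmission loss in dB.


Given values:
  tau = 0.04131
Formula: TL = 10 * log10(1 / tau)
Compute 1 / tau = 1 / 0.04131 = 24.2072
Compute log10(24.2072) = 1.383945
TL = 10 * 1.383945 = 13.84

13.84 dB


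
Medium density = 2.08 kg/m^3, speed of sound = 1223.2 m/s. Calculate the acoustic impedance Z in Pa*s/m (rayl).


Given values:
  rho = 2.08 kg/m^3
  c = 1223.2 m/s
Formula: Z = rho * c
Z = 2.08 * 1223.2
Z = 2544.26

2544.26 rayl


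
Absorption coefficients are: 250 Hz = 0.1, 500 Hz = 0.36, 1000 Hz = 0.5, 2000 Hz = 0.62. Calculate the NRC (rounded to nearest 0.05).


Given values:
  a_250 = 0.1, a_500 = 0.36
  a_1000 = 0.5, a_2000 = 0.62
Formula: NRC = (a250 + a500 + a1000 + a2000) / 4
Sum = 0.1 + 0.36 + 0.5 + 0.62 = 1.58
NRC = 1.58 / 4 = 0.395
Rounded to nearest 0.05: 0.4

0.4


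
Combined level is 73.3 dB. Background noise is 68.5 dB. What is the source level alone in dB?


Given values:
  L_total = 73.3 dB, L_bg = 68.5 dB
Formula: L_source = 10 * log10(10^(L_total/10) - 10^(L_bg/10))
Convert to linear:
  10^(73.3/10) = 21379620.895
  10^(68.5/10) = 7079457.8438
Difference: 21379620.895 - 7079457.8438 = 14300163.0512
L_source = 10 * log10(14300163.0512) = 71.55

71.55 dB


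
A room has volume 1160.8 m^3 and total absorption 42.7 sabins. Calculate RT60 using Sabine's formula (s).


Given values:
  V = 1160.8 m^3
  A = 42.7 sabins
Formula: RT60 = 0.161 * V / A
Numerator: 0.161 * 1160.8 = 186.8888
RT60 = 186.8888 / 42.7 = 4.377

4.377 s


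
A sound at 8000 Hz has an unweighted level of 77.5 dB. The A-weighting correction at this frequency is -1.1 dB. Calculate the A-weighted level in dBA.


Given values:
  SPL = 77.5 dB
  A-weighting at 8000 Hz = -1.1 dB
Formula: L_A = SPL + A_weight
L_A = 77.5 + (-1.1)
L_A = 76.4

76.4 dBA


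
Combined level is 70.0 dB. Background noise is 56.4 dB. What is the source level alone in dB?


Given values:
  L_total = 70.0 dB, L_bg = 56.4 dB
Formula: L_source = 10 * log10(10^(L_total/10) - 10^(L_bg/10))
Convert to linear:
  10^(70.0/10) = 10000000.0
  10^(56.4/10) = 436515.8322
Difference: 10000000.0 - 436515.8322 = 9563484.1678
L_source = 10 * log10(9563484.1678) = 69.81

69.81 dB


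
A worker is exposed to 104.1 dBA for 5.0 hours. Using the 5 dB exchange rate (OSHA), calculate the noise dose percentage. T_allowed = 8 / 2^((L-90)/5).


Given values:
  L = 104.1 dBA, T = 5.0 hours
Formula: T_allowed = 8 / 2^((L - 90) / 5)
Compute exponent: (104.1 - 90) / 5 = 2.82
Compute 2^(2.82) = 7.061624
T_allowed = 8 / 7.061624 = 1.132884 hours
Dose = (T / T_allowed) * 100
Dose = (5.0 / 1.132884) * 100 = 441.35

441.35 %


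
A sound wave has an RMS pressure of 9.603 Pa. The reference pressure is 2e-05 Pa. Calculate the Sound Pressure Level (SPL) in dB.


Given values:
  p = 9.603 Pa
  p_ref = 2e-05 Pa
Formula: SPL = 20 * log10(p / p_ref)
Compute ratio: p / p_ref = 9.603 / 2e-05 = 480150
Compute log10: log10(480150) = 5.681377
Multiply: SPL = 20 * 5.681377 = 113.63

113.63 dB


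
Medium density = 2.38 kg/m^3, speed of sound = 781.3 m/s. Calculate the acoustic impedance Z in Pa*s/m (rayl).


Given values:
  rho = 2.38 kg/m^3
  c = 781.3 m/s
Formula: Z = rho * c
Z = 2.38 * 781.3
Z = 1859.49

1859.49 rayl


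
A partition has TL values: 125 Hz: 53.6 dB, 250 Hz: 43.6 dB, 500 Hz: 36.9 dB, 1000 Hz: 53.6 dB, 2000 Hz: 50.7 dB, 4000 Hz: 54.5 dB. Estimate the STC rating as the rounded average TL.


Given TL values at each frequency:
  125 Hz: 53.6 dB
  250 Hz: 43.6 dB
  500 Hz: 36.9 dB
  1000 Hz: 53.6 dB
  2000 Hz: 50.7 dB
  4000 Hz: 54.5 dB
Formula: STC ~ round(average of TL values)
Sum = 53.6 + 43.6 + 36.9 + 53.6 + 50.7 + 54.5 = 292.9
Average = 292.9 / 6 = 48.82
Rounded: 49

49


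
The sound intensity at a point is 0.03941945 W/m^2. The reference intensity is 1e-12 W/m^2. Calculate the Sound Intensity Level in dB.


Given values:
  I = 0.03941945 W/m^2
  I_ref = 1e-12 W/m^2
Formula: SIL = 10 * log10(I / I_ref)
Compute ratio: I / I_ref = 39419450000
Compute log10: log10(39419450000) = 10.595711
Multiply: SIL = 10 * 10.595711 = 105.96

105.96 dB


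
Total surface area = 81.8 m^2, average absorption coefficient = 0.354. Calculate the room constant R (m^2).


Given values:
  S = 81.8 m^2, alpha = 0.354
Formula: R = S * alpha / (1 - alpha)
Numerator: 81.8 * 0.354 = 28.9572
Denominator: 1 - 0.354 = 0.646
R = 28.9572 / 0.646 = 44.83

44.83 m^2


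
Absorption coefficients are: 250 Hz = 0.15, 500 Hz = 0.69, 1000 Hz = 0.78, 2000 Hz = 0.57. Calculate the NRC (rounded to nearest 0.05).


Given values:
  a_250 = 0.15, a_500 = 0.69
  a_1000 = 0.78, a_2000 = 0.57
Formula: NRC = (a250 + a500 + a1000 + a2000) / 4
Sum = 0.15 + 0.69 + 0.78 + 0.57 = 2.19
NRC = 2.19 / 4 = 0.5475
Rounded to nearest 0.05: 0.55

0.55


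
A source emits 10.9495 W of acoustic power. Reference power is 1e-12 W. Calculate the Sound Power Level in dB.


Given values:
  W = 10.9495 W
  W_ref = 1e-12 W
Formula: SWL = 10 * log10(W / W_ref)
Compute ratio: W / W_ref = 10949500000000
Compute log10: log10(10949500000000) = 13.039394
Multiply: SWL = 10 * 13.039394 = 130.39

130.39 dB


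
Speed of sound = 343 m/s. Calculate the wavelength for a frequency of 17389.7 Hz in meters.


Given values:
  c = 343 m/s, f = 17389.7 Hz
Formula: lambda = c / f
lambda = 343 / 17389.7
lambda = 0.0197

0.0197 m


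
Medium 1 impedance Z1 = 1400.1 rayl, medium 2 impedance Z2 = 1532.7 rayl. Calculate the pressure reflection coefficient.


Given values:
  Z1 = 1400.1 rayl, Z2 = 1532.7 rayl
Formula: R = (Z2 - Z1) / (Z2 + Z1)
Numerator: Z2 - Z1 = 1532.7 - 1400.1 = 132.6
Denominator: Z2 + Z1 = 1532.7 + 1400.1 = 2932.8
R = 132.6 / 2932.8 = 0.0452

0.0452


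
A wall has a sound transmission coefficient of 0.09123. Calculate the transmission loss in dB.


Given values:
  tau = 0.09123
Formula: TL = 10 * log10(1 / tau)
Compute 1 / tau = 1 / 0.09123 = 10.9613
Compute log10(10.9613) = 1.039862
TL = 10 * 1.039862 = 10.4

10.4 dB


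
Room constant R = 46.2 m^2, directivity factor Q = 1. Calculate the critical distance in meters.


Given values:
  R = 46.2 m^2, Q = 1
Formula: d_c = 0.141 * sqrt(Q * R)
Compute Q * R = 1 * 46.2 = 46.2
Compute sqrt(46.2) = 6.7971
d_c = 0.141 * 6.7971 = 0.958

0.958 m


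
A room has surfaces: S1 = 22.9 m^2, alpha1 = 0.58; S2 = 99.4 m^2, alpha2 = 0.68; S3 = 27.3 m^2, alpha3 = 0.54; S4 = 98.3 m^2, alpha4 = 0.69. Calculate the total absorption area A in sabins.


Given surfaces:
  Surface 1: 22.9 * 0.58 = 13.282
  Surface 2: 99.4 * 0.68 = 67.592
  Surface 3: 27.3 * 0.54 = 14.742
  Surface 4: 98.3 * 0.69 = 67.827
Formula: A = sum(Si * alpha_i)
A = 13.282 + 67.592 + 14.742 + 67.827
A = 163.44

163.44 sabins


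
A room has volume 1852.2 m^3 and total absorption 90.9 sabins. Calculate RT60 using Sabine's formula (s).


Given values:
  V = 1852.2 m^3
  A = 90.9 sabins
Formula: RT60 = 0.161 * V / A
Numerator: 0.161 * 1852.2 = 298.2042
RT60 = 298.2042 / 90.9 = 3.281

3.281 s


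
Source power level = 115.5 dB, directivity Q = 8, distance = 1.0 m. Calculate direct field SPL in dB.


Given values:
  Lw = 115.5 dB, Q = 8, r = 1.0 m
Formula: SPL = Lw + 10 * log10(Q / (4 * pi * r^2))
Compute 4 * pi * r^2 = 4 * pi * 1.0^2 = 12.5664
Compute Q / denom = 8 / 12.5664 = 0.63661828
Compute 10 * log10(0.63661828) = -1.9612
SPL = 115.5 + (-1.9612) = 113.54

113.54 dB


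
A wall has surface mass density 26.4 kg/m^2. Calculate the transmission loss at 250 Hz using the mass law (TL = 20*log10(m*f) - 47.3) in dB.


Given values:
  m = 26.4 kg/m^2, f = 250 Hz
Formula: TL = 20 * log10(m * f) - 47.3
Compute m * f = 26.4 * 250 = 6600.0
Compute log10(6600.0) = 3.819544
Compute 20 * 3.819544 = 76.3909
TL = 76.3909 - 47.3 = 29.09

29.09 dB


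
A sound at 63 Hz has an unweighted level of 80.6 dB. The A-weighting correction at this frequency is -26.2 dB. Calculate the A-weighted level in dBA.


Given values:
  SPL = 80.6 dB
  A-weighting at 63 Hz = -26.2 dB
Formula: L_A = SPL + A_weight
L_A = 80.6 + (-26.2)
L_A = 54.4

54.4 dBA


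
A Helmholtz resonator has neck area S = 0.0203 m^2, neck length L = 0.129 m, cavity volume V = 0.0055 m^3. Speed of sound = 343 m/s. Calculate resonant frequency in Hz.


Given values:
  S = 0.0203 m^2, L = 0.129 m, V = 0.0055 m^3, c = 343 m/s
Formula: f = (c / (2*pi)) * sqrt(S / (V * L))
Compute V * L = 0.0055 * 0.129 = 0.0007095
Compute S / (V * L) = 0.0203 / 0.0007095 = 28.6117
Compute sqrt(28.6117) = 5.348991
Compute c / (2*pi) = 343 / 6.283185 = 54.590148
f = 54.590148 * 5.348991 = 292.0

292.0 Hz


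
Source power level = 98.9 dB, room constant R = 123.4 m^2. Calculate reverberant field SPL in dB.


Given values:
  Lw = 98.9 dB, R = 123.4 m^2
Formula: SPL = Lw + 10 * log10(4 / R)
Compute 4 / R = 4 / 123.4 = 0.032415
Compute 10 * log10(0.032415) = -14.8925
SPL = 98.9 + (-14.8925) = 84.01

84.01 dB


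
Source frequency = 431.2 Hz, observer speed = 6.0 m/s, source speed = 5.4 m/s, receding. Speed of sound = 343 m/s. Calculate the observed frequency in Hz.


Given values:
  f_s = 431.2 Hz, v_o = 6.0 m/s, v_s = 5.4 m/s
  Direction: receding
Formula: f_o = f_s * (c - v_o) / (c + v_s)
Numerator: c - v_o = 343 - 6.0 = 337.0
Denominator: c + v_s = 343 + 5.4 = 348.4
f_o = 431.2 * 337.0 / 348.4 = 417.09

417.09 Hz


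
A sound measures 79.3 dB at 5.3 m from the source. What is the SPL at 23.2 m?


Given values:
  SPL1 = 79.3 dB, r1 = 5.3 m, r2 = 23.2 m
Formula: SPL2 = SPL1 - 20 * log10(r2 / r1)
Compute ratio: r2 / r1 = 23.2 / 5.3 = 4.3774
Compute log10: log10(4.3774) = 0.641216
Compute drop: 20 * 0.641216 = 12.8243
SPL2 = 79.3 - 12.8243 = 66.48

66.48 dB


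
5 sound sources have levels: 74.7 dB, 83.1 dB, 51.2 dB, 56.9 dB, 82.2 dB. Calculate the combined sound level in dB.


Formula: L_total = 10 * log10( sum(10^(Li/10)) )
  Source 1: 10^(74.7/10) = 29512092.2667
  Source 2: 10^(83.1/10) = 204173794.467
  Source 3: 10^(51.2/10) = 131825.6739
  Source 4: 10^(56.9/10) = 489778.8194
  Source 5: 10^(82.2/10) = 165958690.7438
Sum of linear values = 400266181.9708
L_total = 10 * log10(400266181.9708) = 86.02

86.02 dB


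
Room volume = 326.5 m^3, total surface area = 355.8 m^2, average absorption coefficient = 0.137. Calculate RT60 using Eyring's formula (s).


Given values:
  V = 326.5 m^3, S = 355.8 m^2, alpha = 0.137
Formula: RT60 = 0.161 * V / (-S * ln(1 - alpha))
Compute ln(1 - 0.137) = ln(0.863) = -0.147341
Denominator: -355.8 * -0.147341 = 52.4239
Numerator: 0.161 * 326.5 = 52.5665
RT60 = 52.5665 / 52.4239 = 1.003

1.003 s


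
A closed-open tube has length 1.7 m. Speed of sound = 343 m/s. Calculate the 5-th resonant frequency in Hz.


Given values:
  Tube type: closed-open, L = 1.7 m, c = 343 m/s, n = 5
Formula: f_n = (2n - 1) * c / (4 * L)
Compute 2n - 1 = 2*5 - 1 = 9
Compute 4 * L = 4 * 1.7 = 6.8
f = 9 * 343 / 6.8
f = 453.97

453.97 Hz


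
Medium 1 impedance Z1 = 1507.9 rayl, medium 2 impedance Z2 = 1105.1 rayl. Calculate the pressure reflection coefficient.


Given values:
  Z1 = 1507.9 rayl, Z2 = 1105.1 rayl
Formula: R = (Z2 - Z1) / (Z2 + Z1)
Numerator: Z2 - Z1 = 1105.1 - 1507.9 = -402.8
Denominator: Z2 + Z1 = 1105.1 + 1507.9 = 2613.0
R = -402.8 / 2613.0 = -0.1542

-0.1542


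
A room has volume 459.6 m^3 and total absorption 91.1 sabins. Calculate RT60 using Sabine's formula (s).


Given values:
  V = 459.6 m^3
  A = 91.1 sabins
Formula: RT60 = 0.161 * V / A
Numerator: 0.161 * 459.6 = 73.9956
RT60 = 73.9956 / 91.1 = 0.812

0.812 s


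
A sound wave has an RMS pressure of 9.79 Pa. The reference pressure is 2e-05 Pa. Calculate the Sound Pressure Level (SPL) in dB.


Given values:
  p = 9.79 Pa
  p_ref = 2e-05 Pa
Formula: SPL = 20 * log10(p / p_ref)
Compute ratio: p / p_ref = 9.79 / 2e-05 = 489500
Compute log10: log10(489500) = 5.689753
Multiply: SPL = 20 * 5.689753 = 113.8

113.8 dB


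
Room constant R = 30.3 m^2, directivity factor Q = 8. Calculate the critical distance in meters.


Given values:
  R = 30.3 m^2, Q = 8
Formula: d_c = 0.141 * sqrt(Q * R)
Compute Q * R = 8 * 30.3 = 242.4
Compute sqrt(242.4) = 15.5692
d_c = 0.141 * 15.5692 = 2.195

2.195 m


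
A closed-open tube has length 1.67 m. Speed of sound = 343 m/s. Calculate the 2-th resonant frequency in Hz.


Given values:
  Tube type: closed-open, L = 1.67 m, c = 343 m/s, n = 2
Formula: f_n = (2n - 1) * c / (4 * L)
Compute 2n - 1 = 2*2 - 1 = 3
Compute 4 * L = 4 * 1.67 = 6.68
f = 3 * 343 / 6.68
f = 154.04

154.04 Hz


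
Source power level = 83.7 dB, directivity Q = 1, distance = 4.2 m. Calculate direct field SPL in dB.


Given values:
  Lw = 83.7 dB, Q = 1, r = 4.2 m
Formula: SPL = Lw + 10 * log10(Q / (4 * pi * r^2))
Compute 4 * pi * r^2 = 4 * pi * 4.2^2 = 221.6708
Compute Q / denom = 1 / 221.6708 = 0.00451119
Compute 10 * log10(0.00451119) = -23.4571
SPL = 83.7 + (-23.4571) = 60.24

60.24 dB


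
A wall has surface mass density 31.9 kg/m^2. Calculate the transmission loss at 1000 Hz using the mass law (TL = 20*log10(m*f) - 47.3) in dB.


Given values:
  m = 31.9 kg/m^2, f = 1000 Hz
Formula: TL = 20 * log10(m * f) - 47.3
Compute m * f = 31.9 * 1000 = 31900.0
Compute log10(31900.0) = 4.503791
Compute 20 * 4.503791 = 90.0758
TL = 90.0758 - 47.3 = 42.78

42.78 dB


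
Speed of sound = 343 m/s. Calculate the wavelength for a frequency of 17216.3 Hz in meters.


Given values:
  c = 343 m/s, f = 17216.3 Hz
Formula: lambda = c / f
lambda = 343 / 17216.3
lambda = 0.0199

0.0199 m


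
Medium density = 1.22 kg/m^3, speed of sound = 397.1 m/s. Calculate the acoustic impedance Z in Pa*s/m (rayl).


Given values:
  rho = 1.22 kg/m^3
  c = 397.1 m/s
Formula: Z = rho * c
Z = 1.22 * 397.1
Z = 484.46

484.46 rayl


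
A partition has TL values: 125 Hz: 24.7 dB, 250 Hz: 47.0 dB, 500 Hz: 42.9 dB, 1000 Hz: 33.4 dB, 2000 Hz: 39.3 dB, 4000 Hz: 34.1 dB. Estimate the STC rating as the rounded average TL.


Given TL values at each frequency:
  125 Hz: 24.7 dB
  250 Hz: 47.0 dB
  500 Hz: 42.9 dB
  1000 Hz: 33.4 dB
  2000 Hz: 39.3 dB
  4000 Hz: 34.1 dB
Formula: STC ~ round(average of TL values)
Sum = 24.7 + 47.0 + 42.9 + 33.4 + 39.3 + 34.1 = 221.4
Average = 221.4 / 6 = 36.9
Rounded: 37

37


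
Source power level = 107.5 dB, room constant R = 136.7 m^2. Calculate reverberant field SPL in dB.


Given values:
  Lw = 107.5 dB, R = 136.7 m^2
Formula: SPL = Lw + 10 * log10(4 / R)
Compute 4 / R = 4 / 136.7 = 0.029261
Compute 10 * log10(0.029261) = -15.3371
SPL = 107.5 + (-15.3371) = 92.16

92.16 dB


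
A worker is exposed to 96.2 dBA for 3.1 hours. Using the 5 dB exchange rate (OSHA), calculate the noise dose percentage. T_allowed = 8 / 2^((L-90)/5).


Given values:
  L = 96.2 dBA, T = 3.1 hours
Formula: T_allowed = 8 / 2^((L - 90) / 5)
Compute exponent: (96.2 - 90) / 5 = 1.24
Compute 2^(1.24) = 2.361985
T_allowed = 8 / 2.361985 = 3.386982 hours
Dose = (T / T_allowed) * 100
Dose = (3.1 / 3.386982) * 100 = 91.53

91.53 %


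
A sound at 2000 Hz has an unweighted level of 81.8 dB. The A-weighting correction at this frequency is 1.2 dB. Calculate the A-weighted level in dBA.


Given values:
  SPL = 81.8 dB
  A-weighting at 2000 Hz = 1.2 dB
Formula: L_A = SPL + A_weight
L_A = 81.8 + (1.2)
L_A = 83.0

83.0 dBA


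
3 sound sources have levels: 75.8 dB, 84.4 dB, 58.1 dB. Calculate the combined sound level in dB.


Formula: L_total = 10 * log10( sum(10^(Li/10)) )
  Source 1: 10^(75.8/10) = 38018939.6321
  Source 2: 10^(84.4/10) = 275422870.3338
  Source 3: 10^(58.1/10) = 645654.229
Sum of linear values = 314087464.1949
L_total = 10 * log10(314087464.1949) = 84.97

84.97 dB


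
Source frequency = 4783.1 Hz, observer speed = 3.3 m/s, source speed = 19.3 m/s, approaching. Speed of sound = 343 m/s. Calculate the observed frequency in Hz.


Given values:
  f_s = 4783.1 Hz, v_o = 3.3 m/s, v_s = 19.3 m/s
  Direction: approaching
Formula: f_o = f_s * (c + v_o) / (c - v_s)
Numerator: c + v_o = 343 + 3.3 = 346.3
Denominator: c - v_s = 343 - 19.3 = 323.7
f_o = 4783.1 * 346.3 / 323.7 = 5117.05

5117.05 Hz


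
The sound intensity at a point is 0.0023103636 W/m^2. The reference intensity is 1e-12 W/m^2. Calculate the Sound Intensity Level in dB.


Given values:
  I = 0.0023103636 W/m^2
  I_ref = 1e-12 W/m^2
Formula: SIL = 10 * log10(I / I_ref)
Compute ratio: I / I_ref = 2310363600
Compute log10: log10(2310363600) = 9.36368
Multiply: SIL = 10 * 9.36368 = 93.64

93.64 dB


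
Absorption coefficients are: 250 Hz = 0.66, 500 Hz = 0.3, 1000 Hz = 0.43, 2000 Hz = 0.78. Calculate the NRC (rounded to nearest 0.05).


Given values:
  a_250 = 0.66, a_500 = 0.3
  a_1000 = 0.43, a_2000 = 0.78
Formula: NRC = (a250 + a500 + a1000 + a2000) / 4
Sum = 0.66 + 0.3 + 0.43 + 0.78 = 2.17
NRC = 2.17 / 4 = 0.5425
Rounded to nearest 0.05: 0.55

0.55


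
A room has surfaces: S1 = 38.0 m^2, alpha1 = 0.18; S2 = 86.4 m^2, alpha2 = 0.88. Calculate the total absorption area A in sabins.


Given surfaces:
  Surface 1: 38.0 * 0.18 = 6.84
  Surface 2: 86.4 * 0.88 = 76.032
Formula: A = sum(Si * alpha_i)
A = 6.84 + 76.032
A = 82.87

82.87 sabins


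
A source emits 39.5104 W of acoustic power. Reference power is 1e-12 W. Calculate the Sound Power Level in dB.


Given values:
  W = 39.5104 W
  W_ref = 1e-12 W
Formula: SWL = 10 * log10(W / W_ref)
Compute ratio: W / W_ref = 39510400000000
Compute log10: log10(39510400000000) = 13.596711
Multiply: SWL = 10 * 13.596711 = 135.97

135.97 dB


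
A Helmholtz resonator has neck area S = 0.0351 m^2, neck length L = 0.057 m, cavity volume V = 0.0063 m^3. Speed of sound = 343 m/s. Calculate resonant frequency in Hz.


Given values:
  S = 0.0351 m^2, L = 0.057 m, V = 0.0063 m^3, c = 343 m/s
Formula: f = (c / (2*pi)) * sqrt(S / (V * L))
Compute V * L = 0.0063 * 0.057 = 0.0003591
Compute S / (V * L) = 0.0351 / 0.0003591 = 97.7444
Compute sqrt(97.7444) = 9.886577
Compute c / (2*pi) = 343 / 6.283185 = 54.590148
f = 54.590148 * 9.886577 = 539.71

539.71 Hz


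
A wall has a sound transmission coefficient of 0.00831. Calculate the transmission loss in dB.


Given values:
  tau = 0.00831
Formula: TL = 10 * log10(1 / tau)
Compute 1 / tau = 1 / 0.00831 = 120.3369
Compute log10(120.3369) = 2.080399
TL = 10 * 2.080399 = 20.8

20.8 dB


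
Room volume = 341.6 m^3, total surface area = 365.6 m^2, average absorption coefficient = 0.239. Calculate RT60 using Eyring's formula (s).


Given values:
  V = 341.6 m^3, S = 365.6 m^2, alpha = 0.239
Formula: RT60 = 0.161 * V / (-S * ln(1 - alpha))
Compute ln(1 - 0.239) = ln(0.761) = -0.273122
Denominator: -365.6 * -0.273122 = 99.8534
Numerator: 0.161 * 341.6 = 54.9976
RT60 = 54.9976 / 99.8534 = 0.551

0.551 s


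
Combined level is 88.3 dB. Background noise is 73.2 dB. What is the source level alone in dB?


Given values:
  L_total = 88.3 dB, L_bg = 73.2 dB
Formula: L_source = 10 * log10(10^(L_total/10) - 10^(L_bg/10))
Convert to linear:
  10^(88.3/10) = 676082975.392
  10^(73.2/10) = 20892961.3085
Difference: 676082975.392 - 20892961.3085 = 655190014.0835
L_source = 10 * log10(655190014.0835) = 88.16

88.16 dB


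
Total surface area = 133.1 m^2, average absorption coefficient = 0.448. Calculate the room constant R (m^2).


Given values:
  S = 133.1 m^2, alpha = 0.448
Formula: R = S * alpha / (1 - alpha)
Numerator: 133.1 * 0.448 = 59.6288
Denominator: 1 - 0.448 = 0.552
R = 59.6288 / 0.552 = 108.02

108.02 m^2


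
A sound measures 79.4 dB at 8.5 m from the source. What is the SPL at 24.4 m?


Given values:
  SPL1 = 79.4 dB, r1 = 8.5 m, r2 = 24.4 m
Formula: SPL2 = SPL1 - 20 * log10(r2 / r1)
Compute ratio: r2 / r1 = 24.4 / 8.5 = 2.8706
Compute log10: log10(2.8706) = 0.457973
Compute drop: 20 * 0.457973 = 9.1595
SPL2 = 79.4 - 9.1595 = 70.24

70.24 dB


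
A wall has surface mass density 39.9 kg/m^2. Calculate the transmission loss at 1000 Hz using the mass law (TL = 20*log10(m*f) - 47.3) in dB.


Given values:
  m = 39.9 kg/m^2, f = 1000 Hz
Formula: TL = 20 * log10(m * f) - 47.3
Compute m * f = 39.9 * 1000 = 39900.0
Compute log10(39900.0) = 4.600973
Compute 20 * 4.600973 = 92.0195
TL = 92.0195 - 47.3 = 44.72

44.72 dB


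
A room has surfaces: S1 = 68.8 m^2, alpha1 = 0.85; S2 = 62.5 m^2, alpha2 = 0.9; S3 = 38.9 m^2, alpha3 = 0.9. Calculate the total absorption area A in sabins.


Given surfaces:
  Surface 1: 68.8 * 0.85 = 58.48
  Surface 2: 62.5 * 0.9 = 56.25
  Surface 3: 38.9 * 0.9 = 35.01
Formula: A = sum(Si * alpha_i)
A = 58.48 + 56.25 + 35.01
A = 149.74

149.74 sabins


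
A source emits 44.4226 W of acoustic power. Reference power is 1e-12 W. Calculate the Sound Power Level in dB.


Given values:
  W = 44.4226 W
  W_ref = 1e-12 W
Formula: SWL = 10 * log10(W / W_ref)
Compute ratio: W / W_ref = 44422600000000
Compute log10: log10(44422600000000) = 13.647604
Multiply: SWL = 10 * 13.647604 = 136.48

136.48 dB


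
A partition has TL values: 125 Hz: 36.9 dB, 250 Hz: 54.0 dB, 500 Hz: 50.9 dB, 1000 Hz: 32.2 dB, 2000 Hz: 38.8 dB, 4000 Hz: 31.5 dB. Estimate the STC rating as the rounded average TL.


Given TL values at each frequency:
  125 Hz: 36.9 dB
  250 Hz: 54.0 dB
  500 Hz: 50.9 dB
  1000 Hz: 32.2 dB
  2000 Hz: 38.8 dB
  4000 Hz: 31.5 dB
Formula: STC ~ round(average of TL values)
Sum = 36.9 + 54.0 + 50.9 + 32.2 + 38.8 + 31.5 = 244.3
Average = 244.3 / 6 = 40.72
Rounded: 41

41


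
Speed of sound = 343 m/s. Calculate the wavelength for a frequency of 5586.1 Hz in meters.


Given values:
  c = 343 m/s, f = 5586.1 Hz
Formula: lambda = c / f
lambda = 343 / 5586.1
lambda = 0.0614

0.0614 m


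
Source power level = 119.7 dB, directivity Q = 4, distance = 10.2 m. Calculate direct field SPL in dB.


Given values:
  Lw = 119.7 dB, Q = 4, r = 10.2 m
Formula: SPL = Lw + 10 * log10(Q / (4 * pi * r^2))
Compute 4 * pi * r^2 = 4 * pi * 10.2^2 = 1307.4052
Compute Q / denom = 4 / 1307.4052 = 0.0030595
Compute 10 * log10(0.0030595) = -25.1435
SPL = 119.7 + (-25.1435) = 94.56

94.56 dB


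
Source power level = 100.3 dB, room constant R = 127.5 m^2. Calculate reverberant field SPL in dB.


Given values:
  Lw = 100.3 dB, R = 127.5 m^2
Formula: SPL = Lw + 10 * log10(4 / R)
Compute 4 / R = 4 / 127.5 = 0.031373
Compute 10 * log10(0.031373) = -15.0344
SPL = 100.3 + (-15.0344) = 85.27

85.27 dB


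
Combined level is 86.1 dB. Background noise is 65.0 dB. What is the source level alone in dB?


Given values:
  L_total = 86.1 dB, L_bg = 65.0 dB
Formula: L_source = 10 * log10(10^(L_total/10) - 10^(L_bg/10))
Convert to linear:
  10^(86.1/10) = 407380277.8041
  10^(65.0/10) = 3162277.6602
Difference: 407380277.8041 - 3162277.6602 = 404218000.1439
L_source = 10 * log10(404218000.1439) = 86.07

86.07 dB


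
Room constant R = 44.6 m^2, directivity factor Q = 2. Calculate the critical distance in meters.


Given values:
  R = 44.6 m^2, Q = 2
Formula: d_c = 0.141 * sqrt(Q * R)
Compute Q * R = 2 * 44.6 = 89.2
Compute sqrt(89.2) = 9.4446
d_c = 0.141 * 9.4446 = 1.332

1.332 m


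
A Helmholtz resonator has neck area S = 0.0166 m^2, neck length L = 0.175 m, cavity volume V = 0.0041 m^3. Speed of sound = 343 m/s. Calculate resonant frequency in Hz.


Given values:
  S = 0.0166 m^2, L = 0.175 m, V = 0.0041 m^3, c = 343 m/s
Formula: f = (c / (2*pi)) * sqrt(S / (V * L))
Compute V * L = 0.0041 * 0.175 = 0.0007175
Compute S / (V * L) = 0.0166 / 0.0007175 = 23.1359
Compute sqrt(23.1359) = 4.809979
Compute c / (2*pi) = 343 / 6.283185 = 54.590148
f = 54.590148 * 4.809979 = 262.58

262.58 Hz


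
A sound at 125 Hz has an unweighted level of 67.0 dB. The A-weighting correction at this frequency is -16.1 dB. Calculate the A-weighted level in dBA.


Given values:
  SPL = 67.0 dB
  A-weighting at 125 Hz = -16.1 dB
Formula: L_A = SPL + A_weight
L_A = 67.0 + (-16.1)
L_A = 50.9

50.9 dBA


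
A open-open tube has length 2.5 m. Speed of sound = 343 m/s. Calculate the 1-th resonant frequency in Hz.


Given values:
  Tube type: open-open, L = 2.5 m, c = 343 m/s, n = 1
Formula: f_n = n * c / (2 * L)
Compute 2 * L = 2 * 2.5 = 5.0
f = 1 * 343 / 5.0
f = 68.6

68.6 Hz


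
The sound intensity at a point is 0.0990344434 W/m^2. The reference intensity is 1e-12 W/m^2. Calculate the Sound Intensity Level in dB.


Given values:
  I = 0.0990344434 W/m^2
  I_ref = 1e-12 W/m^2
Formula: SIL = 10 * log10(I / I_ref)
Compute ratio: I / I_ref = 99034443400
Compute log10: log10(99034443400) = 10.995786
Multiply: SIL = 10 * 10.995786 = 109.96

109.96 dB


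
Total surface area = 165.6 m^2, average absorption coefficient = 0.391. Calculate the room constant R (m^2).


Given values:
  S = 165.6 m^2, alpha = 0.391
Formula: R = S * alpha / (1 - alpha)
Numerator: 165.6 * 0.391 = 64.7496
Denominator: 1 - 0.391 = 0.609
R = 64.7496 / 0.609 = 106.32

106.32 m^2


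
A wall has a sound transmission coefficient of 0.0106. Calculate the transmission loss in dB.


Given values:
  tau = 0.0106
Formula: TL = 10 * log10(1 / tau)
Compute 1 / tau = 1 / 0.0106 = 94.3396
Compute log10(94.3396) = 1.974694
TL = 10 * 1.974694 = 19.75

19.75 dB


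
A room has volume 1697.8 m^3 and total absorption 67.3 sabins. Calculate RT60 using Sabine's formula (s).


Given values:
  V = 1697.8 m^3
  A = 67.3 sabins
Formula: RT60 = 0.161 * V / A
Numerator: 0.161 * 1697.8 = 273.3458
RT60 = 273.3458 / 67.3 = 4.062

4.062 s


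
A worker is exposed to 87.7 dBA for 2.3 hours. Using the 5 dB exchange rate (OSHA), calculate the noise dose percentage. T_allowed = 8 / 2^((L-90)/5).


Given values:
  L = 87.7 dBA, T = 2.3 hours
Formula: T_allowed = 8 / 2^((L - 90) / 5)
Compute exponent: (87.7 - 90) / 5 = -0.46
Compute 2^(-0.46) = 0.726986
T_allowed = 8 / 0.726986 = 11.004338 hours
Dose = (T / T_allowed) * 100
Dose = (2.3 / 11.004338) * 100 = 20.9

20.9 %


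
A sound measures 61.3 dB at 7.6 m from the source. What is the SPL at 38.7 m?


Given values:
  SPL1 = 61.3 dB, r1 = 7.6 m, r2 = 38.7 m
Formula: SPL2 = SPL1 - 20 * log10(r2 / r1)
Compute ratio: r2 / r1 = 38.7 / 7.6 = 5.0921
Compute log10: log10(5.0921) = 0.706897
Compute drop: 20 * 0.706897 = 14.1379
SPL2 = 61.3 - 14.1379 = 47.16

47.16 dB


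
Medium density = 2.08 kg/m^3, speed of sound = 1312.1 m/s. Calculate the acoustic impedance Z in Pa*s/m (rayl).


Given values:
  rho = 2.08 kg/m^3
  c = 1312.1 m/s
Formula: Z = rho * c
Z = 2.08 * 1312.1
Z = 2729.17

2729.17 rayl


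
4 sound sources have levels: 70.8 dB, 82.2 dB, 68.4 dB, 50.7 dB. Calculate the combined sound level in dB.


Formula: L_total = 10 * log10( sum(10^(Li/10)) )
  Source 1: 10^(70.8/10) = 12022644.3462
  Source 2: 10^(82.2/10) = 165958690.7438
  Source 3: 10^(68.4/10) = 6918309.7092
  Source 4: 10^(50.7/10) = 117489.7555
Sum of linear values = 185017134.5547
L_total = 10 * log10(185017134.5547) = 82.67

82.67 dB


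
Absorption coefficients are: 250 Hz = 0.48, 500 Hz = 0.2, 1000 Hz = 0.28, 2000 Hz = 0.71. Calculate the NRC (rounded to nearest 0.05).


Given values:
  a_250 = 0.48, a_500 = 0.2
  a_1000 = 0.28, a_2000 = 0.71
Formula: NRC = (a250 + a500 + a1000 + a2000) / 4
Sum = 0.48 + 0.2 + 0.28 + 0.71 = 1.67
NRC = 1.67 / 4 = 0.4175
Rounded to nearest 0.05: 0.4

0.4


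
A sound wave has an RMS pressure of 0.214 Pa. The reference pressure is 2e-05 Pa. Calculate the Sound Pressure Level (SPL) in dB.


Given values:
  p = 0.214 Pa
  p_ref = 2e-05 Pa
Formula: SPL = 20 * log10(p / p_ref)
Compute ratio: p / p_ref = 0.214 / 2e-05 = 10700
Compute log10: log10(10700) = 4.029384
Multiply: SPL = 20 * 4.029384 = 80.59

80.59 dB


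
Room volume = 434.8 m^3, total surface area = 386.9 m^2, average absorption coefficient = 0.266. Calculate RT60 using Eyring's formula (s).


Given values:
  V = 434.8 m^3, S = 386.9 m^2, alpha = 0.266
Formula: RT60 = 0.161 * V / (-S * ln(1 - alpha))
Compute ln(1 - 0.266) = ln(0.734) = -0.309246
Denominator: -386.9 * -0.309246 = 119.6473
Numerator: 0.161 * 434.8 = 70.0028
RT60 = 70.0028 / 119.6473 = 0.585

0.585 s


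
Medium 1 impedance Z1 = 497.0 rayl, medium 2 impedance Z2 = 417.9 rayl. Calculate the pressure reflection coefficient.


Given values:
  Z1 = 497.0 rayl, Z2 = 417.9 rayl
Formula: R = (Z2 - Z1) / (Z2 + Z1)
Numerator: Z2 - Z1 = 417.9 - 497.0 = -79.1
Denominator: Z2 + Z1 = 417.9 + 497.0 = 914.9
R = -79.1 / 914.9 = -0.0865

-0.0865


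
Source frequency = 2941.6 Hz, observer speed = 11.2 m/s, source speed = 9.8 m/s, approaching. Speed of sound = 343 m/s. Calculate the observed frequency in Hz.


Given values:
  f_s = 2941.6 Hz, v_o = 11.2 m/s, v_s = 9.8 m/s
  Direction: approaching
Formula: f_o = f_s * (c + v_o) / (c - v_s)
Numerator: c + v_o = 343 + 11.2 = 354.2
Denominator: c - v_s = 343 - 9.8 = 333.2
f_o = 2941.6 * 354.2 / 333.2 = 3126.99

3126.99 Hz


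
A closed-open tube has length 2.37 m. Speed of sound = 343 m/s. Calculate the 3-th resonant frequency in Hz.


Given values:
  Tube type: closed-open, L = 2.37 m, c = 343 m/s, n = 3
Formula: f_n = (2n - 1) * c / (4 * L)
Compute 2n - 1 = 2*3 - 1 = 5
Compute 4 * L = 4 * 2.37 = 9.48
f = 5 * 343 / 9.48
f = 180.91

180.91 Hz


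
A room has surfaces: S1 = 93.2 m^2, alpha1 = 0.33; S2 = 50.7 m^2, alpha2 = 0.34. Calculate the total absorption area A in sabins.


Given surfaces:
  Surface 1: 93.2 * 0.33 = 30.756
  Surface 2: 50.7 * 0.34 = 17.238
Formula: A = sum(Si * alpha_i)
A = 30.756 + 17.238
A = 47.99

47.99 sabins


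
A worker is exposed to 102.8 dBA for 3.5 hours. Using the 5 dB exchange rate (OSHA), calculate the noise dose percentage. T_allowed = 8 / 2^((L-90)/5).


Given values:
  L = 102.8 dBA, T = 3.5 hours
Formula: T_allowed = 8 / 2^((L - 90) / 5)
Compute exponent: (102.8 - 90) / 5 = 2.56
Compute 2^(2.56) = 5.897077
T_allowed = 8 / 5.897077 = 1.356604 hours
Dose = (T / T_allowed) * 100
Dose = (3.5 / 1.356604) * 100 = 258.0

258.0 %


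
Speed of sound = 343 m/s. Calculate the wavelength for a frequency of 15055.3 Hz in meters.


Given values:
  c = 343 m/s, f = 15055.3 Hz
Formula: lambda = c / f
lambda = 343 / 15055.3
lambda = 0.0228

0.0228 m


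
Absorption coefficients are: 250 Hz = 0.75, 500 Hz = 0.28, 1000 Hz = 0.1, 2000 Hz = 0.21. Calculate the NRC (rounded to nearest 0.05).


Given values:
  a_250 = 0.75, a_500 = 0.28
  a_1000 = 0.1, a_2000 = 0.21
Formula: NRC = (a250 + a500 + a1000 + a2000) / 4
Sum = 0.75 + 0.28 + 0.1 + 0.21 = 1.34
NRC = 1.34 / 4 = 0.335
Rounded to nearest 0.05: 0.35

0.35


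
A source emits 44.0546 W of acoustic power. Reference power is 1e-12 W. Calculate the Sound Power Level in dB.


Given values:
  W = 44.0546 W
  W_ref = 1e-12 W
Formula: SWL = 10 * log10(W / W_ref)
Compute ratio: W / W_ref = 44054600000000
Compute log10: log10(44054600000000) = 13.643991
Multiply: SWL = 10 * 13.643991 = 136.44

136.44 dB


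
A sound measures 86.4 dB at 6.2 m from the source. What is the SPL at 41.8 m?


Given values:
  SPL1 = 86.4 dB, r1 = 6.2 m, r2 = 41.8 m
Formula: SPL2 = SPL1 - 20 * log10(r2 / r1)
Compute ratio: r2 / r1 = 41.8 / 6.2 = 6.7419
Compute log10: log10(6.7419) = 0.828782
Compute drop: 20 * 0.828782 = 16.5756
SPL2 = 86.4 - 16.5756 = 69.82

69.82 dB


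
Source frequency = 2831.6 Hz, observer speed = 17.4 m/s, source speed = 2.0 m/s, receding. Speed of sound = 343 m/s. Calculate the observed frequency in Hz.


Given values:
  f_s = 2831.6 Hz, v_o = 17.4 m/s, v_s = 2.0 m/s
  Direction: receding
Formula: f_o = f_s * (c - v_o) / (c + v_s)
Numerator: c - v_o = 343 - 17.4 = 325.6
Denominator: c + v_s = 343 + 2.0 = 345.0
f_o = 2831.6 * 325.6 / 345.0 = 2672.37

2672.37 Hz


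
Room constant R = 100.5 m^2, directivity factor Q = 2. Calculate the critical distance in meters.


Given values:
  R = 100.5 m^2, Q = 2
Formula: d_c = 0.141 * sqrt(Q * R)
Compute Q * R = 2 * 100.5 = 201.0
Compute sqrt(201.0) = 14.1774
d_c = 0.141 * 14.1774 = 1.999

1.999 m


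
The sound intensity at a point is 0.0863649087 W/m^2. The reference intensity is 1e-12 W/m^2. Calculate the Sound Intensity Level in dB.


Given values:
  I = 0.0863649087 W/m^2
  I_ref = 1e-12 W/m^2
Formula: SIL = 10 * log10(I / I_ref)
Compute ratio: I / I_ref = 86364908700
Compute log10: log10(86364908700) = 10.936337
Multiply: SIL = 10 * 10.936337 = 109.36

109.36 dB


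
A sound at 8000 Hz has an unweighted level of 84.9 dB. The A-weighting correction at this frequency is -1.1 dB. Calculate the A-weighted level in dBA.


Given values:
  SPL = 84.9 dB
  A-weighting at 8000 Hz = -1.1 dB
Formula: L_A = SPL + A_weight
L_A = 84.9 + (-1.1)
L_A = 83.8

83.8 dBA


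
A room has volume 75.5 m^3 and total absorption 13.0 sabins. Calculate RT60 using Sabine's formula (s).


Given values:
  V = 75.5 m^3
  A = 13.0 sabins
Formula: RT60 = 0.161 * V / A
Numerator: 0.161 * 75.5 = 12.1555
RT60 = 12.1555 / 13.0 = 0.935

0.935 s


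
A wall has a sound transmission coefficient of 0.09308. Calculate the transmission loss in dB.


Given values:
  tau = 0.09308
Formula: TL = 10 * log10(1 / tau)
Compute 1 / tau = 1 / 0.09308 = 10.7434
Compute log10(10.7434) = 1.031142
TL = 10 * 1.031142 = 10.31

10.31 dB
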